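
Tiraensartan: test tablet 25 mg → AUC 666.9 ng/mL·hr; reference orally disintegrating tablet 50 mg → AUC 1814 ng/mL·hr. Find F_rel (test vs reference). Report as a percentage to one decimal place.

F_rel = 73.5%

F_rel = (AUC_test/D_test) / (AUC_ref/D_ref)
      = (666.9/25) / (1814/50)
      = 26.676 / 36.28 = 0.7353 = 73.53%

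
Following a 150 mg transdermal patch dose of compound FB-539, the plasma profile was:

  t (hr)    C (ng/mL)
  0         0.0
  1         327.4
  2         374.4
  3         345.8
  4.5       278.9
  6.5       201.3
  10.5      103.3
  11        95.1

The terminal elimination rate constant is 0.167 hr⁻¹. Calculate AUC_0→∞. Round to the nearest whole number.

AUC = 3052 ng/mL·hr

Trapezoidal AUC_0→11:
  [0→1]: (0.0+327.4)/2 × 1 = 163.7
  [1→2]: (327.4+374.4)/2 × 1 = 350.9
  [2→3]: (374.4+345.8)/2 × 1 = 360.1
  [3→4.5]: (345.8+278.9)/2 × 1.5 = 468.525
  [4.5→6.5]: (278.9+201.3)/2 × 2 = 480.2
  [6.5→10.5]: (201.3+103.3)/2 × 4 = 609.2
  [10.5→11]: (103.3+95.1)/2 × 0.5 = 49.6
  Sum = 2482.225 ng/mL·hr
Extrapolated tail: C_last / k_e = 95.1 / 0.167 = 569.461
AUC_0→∞ = 2482.225 + 569.461 = 3051.686 ng/mL·hr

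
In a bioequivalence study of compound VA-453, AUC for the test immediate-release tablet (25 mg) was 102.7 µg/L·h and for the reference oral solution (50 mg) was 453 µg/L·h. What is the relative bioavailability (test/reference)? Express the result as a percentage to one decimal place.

F_rel = (AUC_test/D_test) / (AUC_ref/D_ref)
      = (102.7/25) / (453/50)
      = 4.108 / 9.06 = 0.4534 = 45.34%

F_rel = 45.3%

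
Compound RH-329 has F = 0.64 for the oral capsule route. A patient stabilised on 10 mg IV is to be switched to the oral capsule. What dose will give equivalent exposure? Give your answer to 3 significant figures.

For equal systemic exposure: F × D_ev = D_iv
D_ev = D_iv / F = 10 / 0.64 = 15.625 mg

D_oral = 15.6 mg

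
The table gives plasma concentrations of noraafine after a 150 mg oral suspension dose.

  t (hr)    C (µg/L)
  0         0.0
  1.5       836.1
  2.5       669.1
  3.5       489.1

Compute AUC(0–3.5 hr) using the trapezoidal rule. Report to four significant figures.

AUC = 1959 µg/L·hr

Trapezoidal AUC_0→3.5:
  [0→1.5]: (0.0+836.1)/2 × 1.5 = 627.075
  [1.5→2.5]: (836.1+669.1)/2 × 1 = 752.6
  [2.5→3.5]: (669.1+489.1)/2 × 1 = 579.1
  Sum = 1958.775 µg/L·hr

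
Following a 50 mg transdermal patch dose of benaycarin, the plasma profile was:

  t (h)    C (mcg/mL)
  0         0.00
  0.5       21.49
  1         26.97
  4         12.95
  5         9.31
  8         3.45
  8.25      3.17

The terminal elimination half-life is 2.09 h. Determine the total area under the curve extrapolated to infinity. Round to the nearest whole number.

Trapezoidal AUC_0→8.25:
  [0→0.5]: (0.00+21.49)/2 × 0.5 = 5.3725
  [0.5→1]: (21.49+26.97)/2 × 0.5 = 12.115
  [1→4]: (26.97+12.95)/2 × 3 = 59.88
  [4→5]: (12.95+9.31)/2 × 1 = 11.13
  [5→8]: (9.31+3.45)/2 × 3 = 19.14
  [8→8.25]: (3.45+3.17)/2 × 0.25 = 0.8275
  Sum = 108.465 mcg/mL·h
k_e = ln2 / t½ = 0.693147 / 2.09 = 0.3316 h^-1
Extrapolated tail: C_last / k_e = 3.17 / 0.3316 = 9.560
AUC_0→∞ = 108.465 + 9.560 = 118.025 mcg/mL·h

AUC = 118 mcg/mL·h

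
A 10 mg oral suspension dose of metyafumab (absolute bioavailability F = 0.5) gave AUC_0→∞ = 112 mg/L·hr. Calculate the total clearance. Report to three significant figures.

CL = 0.0446 L/hr

CL = F × Dose / AUC_0→∞
   = 0.5 × 10 / 112 = 0.0446429 L/hr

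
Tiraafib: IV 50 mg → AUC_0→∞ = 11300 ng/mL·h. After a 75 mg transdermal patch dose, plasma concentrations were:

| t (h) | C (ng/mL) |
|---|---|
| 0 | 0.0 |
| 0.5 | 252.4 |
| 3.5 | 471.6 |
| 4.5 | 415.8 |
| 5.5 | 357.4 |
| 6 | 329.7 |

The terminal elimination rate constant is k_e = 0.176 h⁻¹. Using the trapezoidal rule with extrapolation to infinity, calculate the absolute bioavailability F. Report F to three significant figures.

Trapezoidal AUC_0→6 (transdermal patch):
  [0→0.5]: (0.0+252.4)/2 × 0.5 = 63.1
  [0.5→3.5]: (252.4+471.6)/2 × 3 = 1086.0
  [3.5→4.5]: (471.6+415.8)/2 × 1 = 443.7
  [4.5→5.5]: (415.8+357.4)/2 × 1 = 386.6
  [5.5→6]: (357.4+329.7)/2 × 0.5 = 171.775
  Sum = 2151.175 ng/mL·h
Tail: C_last/k_e = 329.7/0.176 = 1873.295
AUC_0→∞ (transdermal patch) = 2151.175 + 1873.295 = 4024.47 ng/mL·h
F = (AUC_ev/D_ev)/(AUC_iv/D_iv) = (4024.47/75)/(11300/50) = 53.6596/226 = 0.2374

F = 0.237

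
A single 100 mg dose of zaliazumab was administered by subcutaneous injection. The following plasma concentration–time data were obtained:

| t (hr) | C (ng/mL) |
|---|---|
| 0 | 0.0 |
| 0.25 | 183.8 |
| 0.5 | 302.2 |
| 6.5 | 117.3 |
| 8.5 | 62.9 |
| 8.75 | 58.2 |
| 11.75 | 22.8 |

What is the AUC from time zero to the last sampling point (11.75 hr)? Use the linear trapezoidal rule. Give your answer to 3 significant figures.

AUC = 1660 ng/mL·hr

Trapezoidal AUC_0→11.75:
  [0→0.25]: (0.0+183.8)/2 × 0.25 = 22.975
  [0.25→0.5]: (183.8+302.2)/2 × 0.25 = 60.75
  [0.5→6.5]: (302.2+117.3)/2 × 6 = 1258.5
  [6.5→8.5]: (117.3+62.9)/2 × 2 = 180.2
  [8.5→8.75]: (62.9+58.2)/2 × 0.25 = 15.1375
  [8.75→11.75]: (58.2+22.8)/2 × 3 = 121.5
  Sum = 1659.0625 ng/mL·hr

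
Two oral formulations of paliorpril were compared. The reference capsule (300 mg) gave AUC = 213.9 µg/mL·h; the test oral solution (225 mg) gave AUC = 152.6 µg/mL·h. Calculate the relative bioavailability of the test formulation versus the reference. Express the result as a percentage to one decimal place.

F_rel = (AUC_test/D_test) / (AUC_ref/D_ref)
      = (152.6/225) / (213.9/300)
      = 0.678222 / 0.713 = 0.9512 = 95.12%

F_rel = 95.1%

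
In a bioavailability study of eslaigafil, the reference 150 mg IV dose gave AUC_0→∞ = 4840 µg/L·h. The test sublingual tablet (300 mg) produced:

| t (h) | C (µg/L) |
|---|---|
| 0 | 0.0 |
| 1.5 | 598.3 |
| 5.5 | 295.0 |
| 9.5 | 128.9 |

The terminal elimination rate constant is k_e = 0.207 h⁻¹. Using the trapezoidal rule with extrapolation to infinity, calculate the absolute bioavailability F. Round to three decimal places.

F = 0.383

Trapezoidal AUC_0→9.5 (sublingual tablet):
  [0→1.5]: (0.0+598.3)/2 × 1.5 = 448.725
  [1.5→5.5]: (598.3+295.0)/2 × 4 = 1786.6
  [5.5→9.5]: (295.0+128.9)/2 × 4 = 847.8
  Sum = 3083.125 µg/L·h
Tail: C_last/k_e = 128.9/0.207 = 622.705
AUC_0→∞ (sublingual tablet) = 3083.125 + 622.705 = 3705.83 µg/L·h
F = (AUC_ev/D_ev)/(AUC_iv/D_iv) = (3705.83/300)/(4840/150) = 12.3528/32.2667 = 0.3828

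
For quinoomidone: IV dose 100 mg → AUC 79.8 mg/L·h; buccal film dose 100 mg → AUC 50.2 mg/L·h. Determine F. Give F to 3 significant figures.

F = (AUC_ev / D_ev) / (AUC_iv / D_iv)
  = (50.2/100) / (79.8/100)
  = 0.502 / 0.798 = 0.6291

F = 0.629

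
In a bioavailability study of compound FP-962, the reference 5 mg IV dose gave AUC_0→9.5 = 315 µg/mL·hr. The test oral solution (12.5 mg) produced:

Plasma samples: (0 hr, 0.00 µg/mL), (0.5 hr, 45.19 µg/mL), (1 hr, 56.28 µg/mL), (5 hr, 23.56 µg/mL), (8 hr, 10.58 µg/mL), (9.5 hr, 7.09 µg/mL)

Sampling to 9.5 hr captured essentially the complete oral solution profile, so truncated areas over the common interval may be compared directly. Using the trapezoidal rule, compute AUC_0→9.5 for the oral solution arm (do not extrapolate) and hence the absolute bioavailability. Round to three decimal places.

Trapezoidal AUC_0→9.5 (oral solution):
  [0→0.5]: (0.00+45.19)/2 × 0.5 = 11.2975
  [0.5→1]: (45.19+56.28)/2 × 0.5 = 25.3675
  [1→5]: (56.28+23.56)/2 × 4 = 159.68
  [5→8]: (23.56+10.58)/2 × 3 = 51.21
  [8→9.5]: (10.58+7.09)/2 × 1.5 = 13.2525
  Sum = 260.8075 µg/mL·hr
F = (AUC_ev/D_ev)/(AUC_iv/D_iv) = (260.8075/12.5)/(315/5) = 20.8646/63 = 0.3312

F = 0.331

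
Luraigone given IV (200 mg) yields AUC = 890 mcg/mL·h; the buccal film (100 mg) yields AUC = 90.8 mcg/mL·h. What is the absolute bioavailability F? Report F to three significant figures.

F = (AUC_ev / D_ev) / (AUC_iv / D_iv)
  = (90.8/100) / (890/200)
  = 0.908 / 4.45 = 0.2040

F = 0.204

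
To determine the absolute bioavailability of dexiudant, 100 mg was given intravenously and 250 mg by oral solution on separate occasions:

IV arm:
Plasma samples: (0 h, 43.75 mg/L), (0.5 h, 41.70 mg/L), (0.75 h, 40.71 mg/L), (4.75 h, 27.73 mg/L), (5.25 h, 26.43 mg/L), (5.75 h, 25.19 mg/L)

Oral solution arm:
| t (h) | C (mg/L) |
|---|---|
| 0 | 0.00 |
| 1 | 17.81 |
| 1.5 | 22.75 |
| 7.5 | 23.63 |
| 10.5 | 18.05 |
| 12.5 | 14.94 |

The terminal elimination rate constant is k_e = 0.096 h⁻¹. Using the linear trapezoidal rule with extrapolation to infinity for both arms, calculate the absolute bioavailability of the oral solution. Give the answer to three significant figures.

F = 0.358

Trapezoidal AUC_0→5.75 (IV):
  [0→0.5]: (43.75+41.70)/2 × 0.5 = 21.3625
  [0.5→0.75]: (41.70+40.71)/2 × 0.25 = 10.30125
  [0.75→4.75]: (40.71+27.73)/2 × 4 = 136.88
  [4.75→5.25]: (27.73+26.43)/2 × 0.5 = 13.54
  [5.25→5.75]: (26.43+25.19)/2 × 0.5 = 12.905
  Sum = 194.98875 mg/L·h
IV tail: 25.19/0.096 = 262.396; AUC_iv,0→∞ = 194.98875 + 262.396 = 457.38475 mg/L·h
Trapezoidal AUC_0→12.5 (oral solution):
  [0→1]: (0.00+17.81)/2 × 1 = 8.905
  [1→1.5]: (17.81+22.75)/2 × 0.5 = 10.14
  [1.5→7.5]: (22.75+23.63)/2 × 6 = 139.14
  [7.5→10.5]: (23.63+18.05)/2 × 3 = 62.52
  [10.5→12.5]: (18.05+14.94)/2 × 2 = 32.99
  Sum = 253.695 mg/L·h
oral solution tail: 14.94/0.096 = 155.625; AUC_ev,0→∞ = 253.695 + 155.625 = 409.32 mg/L·h
F = (AUC_ev/D_ev)/(AUC_iv/D_iv) = (409.32/250)/(457.38475/100) = 1.63728/4.5738475 = 0.3580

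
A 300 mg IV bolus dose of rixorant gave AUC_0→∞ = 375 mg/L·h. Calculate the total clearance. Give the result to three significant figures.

CL = Dose_iv / AUC_0→∞
   = 300 / 375 = 0.8 L/h

CL = 0.800 L/h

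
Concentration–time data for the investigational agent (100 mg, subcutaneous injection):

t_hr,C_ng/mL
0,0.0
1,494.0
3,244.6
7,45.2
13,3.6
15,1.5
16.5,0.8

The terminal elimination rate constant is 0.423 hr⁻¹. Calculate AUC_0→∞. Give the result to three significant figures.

AUC = 1720 ng/mL·hr

Trapezoidal AUC_0→16.5:
  [0→1]: (0.0+494.0)/2 × 1 = 247.0
  [1→3]: (494.0+244.6)/2 × 2 = 738.6
  [3→7]: (244.6+45.2)/2 × 4 = 579.6
  [7→13]: (45.2+3.6)/2 × 6 = 146.4
  [13→15]: (3.6+1.5)/2 × 2 = 5.1
  [15→16.5]: (1.5+0.8)/2 × 1.5 = 1.725
  Sum = 1718.425 ng/mL·hr
Extrapolated tail: C_last / k_e = 0.8 / 0.423 = 1.891
AUC_0→∞ = 1718.425 + 1.891 = 1720.316 ng/mL·hr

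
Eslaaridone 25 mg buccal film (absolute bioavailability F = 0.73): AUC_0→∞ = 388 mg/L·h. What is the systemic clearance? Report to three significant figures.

CL = 0.0470 L/h

CL = F × Dose / AUC_0→∞
   = 0.73 × 25 / 388 = 0.0470361 L/h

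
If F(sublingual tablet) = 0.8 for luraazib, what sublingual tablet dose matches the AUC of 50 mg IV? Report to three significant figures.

For equal systemic exposure: F × D_ev = D_iv
D_ev = D_iv / F = 50 / 0.8 = 62.5 mg

D_sublingual = 62.5 mg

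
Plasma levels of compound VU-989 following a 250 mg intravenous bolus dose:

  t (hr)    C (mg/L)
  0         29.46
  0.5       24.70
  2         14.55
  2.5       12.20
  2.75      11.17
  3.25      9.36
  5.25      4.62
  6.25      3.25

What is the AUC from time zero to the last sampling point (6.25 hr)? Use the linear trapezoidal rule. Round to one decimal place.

Trapezoidal AUC_0→6.25:
  [0→0.5]: (29.46+24.70)/2 × 0.5 = 13.54
  [0.5→2]: (24.70+14.55)/2 × 1.5 = 29.4375
  [2→2.5]: (14.55+12.20)/2 × 0.5 = 6.6875
  [2.5→2.75]: (12.20+11.17)/2 × 0.25 = 2.92125
  [2.75→3.25]: (11.17+9.36)/2 × 0.5 = 5.1325
  [3.25→5.25]: (9.36+4.62)/2 × 2 = 13.98
  [5.25→6.25]: (4.62+3.25)/2 × 1 = 3.935
  Sum = 75.63375 mg/L·hr

AUC = 75.6 mg/L·hr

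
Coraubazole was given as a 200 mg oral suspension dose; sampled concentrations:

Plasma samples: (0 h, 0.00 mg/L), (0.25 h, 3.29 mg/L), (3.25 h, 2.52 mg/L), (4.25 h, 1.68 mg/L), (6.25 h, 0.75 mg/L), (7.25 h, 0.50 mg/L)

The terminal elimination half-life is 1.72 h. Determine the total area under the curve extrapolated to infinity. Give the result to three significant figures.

Trapezoidal AUC_0→7.25:
  [0→0.25]: (0.00+3.29)/2 × 0.25 = 0.41125
  [0.25→3.25]: (3.29+2.52)/2 × 3 = 8.715
  [3.25→4.25]: (2.52+1.68)/2 × 1 = 2.1
  [4.25→6.25]: (1.68+0.75)/2 × 2 = 2.43
  [6.25→7.25]: (0.75+0.50)/2 × 1 = 0.625
  Sum = 14.28125 mg/L·h
k_e = ln2 / t½ = 0.693147 / 1.72 = 0.4030 h^-1
Extrapolated tail: C_last / k_e = 0.50 / 0.403 = 1.241
AUC_0→∞ = 14.28125 + 1.241 = 15.52225 mg/L·h

AUC = 15.5 mg/L·h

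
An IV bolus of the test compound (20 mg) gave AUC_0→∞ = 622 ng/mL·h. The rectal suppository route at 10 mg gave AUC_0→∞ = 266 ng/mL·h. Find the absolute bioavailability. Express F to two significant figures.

F = (AUC_ev / D_ev) / (AUC_iv / D_iv)
  = (266/10) / (622/20)
  = 26.6 / 31.1 = 0.8553

F = 0.86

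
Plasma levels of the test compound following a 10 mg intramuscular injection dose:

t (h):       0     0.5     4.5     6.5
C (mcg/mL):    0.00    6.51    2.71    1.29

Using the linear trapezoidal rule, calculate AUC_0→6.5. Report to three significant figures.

AUC = 24.1 mcg/mL·h

Trapezoidal AUC_0→6.5:
  [0→0.5]: (0.00+6.51)/2 × 0.5 = 1.6275
  [0.5→4.5]: (6.51+2.71)/2 × 4 = 18.44
  [4.5→6.5]: (2.71+1.29)/2 × 2 = 4.0
  Sum = 24.0675 mcg/mL·h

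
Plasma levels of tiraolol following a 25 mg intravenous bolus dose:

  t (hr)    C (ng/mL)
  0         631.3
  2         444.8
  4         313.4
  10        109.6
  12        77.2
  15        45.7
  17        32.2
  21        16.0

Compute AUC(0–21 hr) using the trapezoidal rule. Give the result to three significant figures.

AUC = 3650 ng/mL·hr

Trapezoidal AUC_0→21:
  [0→2]: (631.3+444.8)/2 × 2 = 1076.1
  [2→4]: (444.8+313.4)/2 × 2 = 758.2
  [4→10]: (313.4+109.6)/2 × 6 = 1269.0
  [10→12]: (109.6+77.2)/2 × 2 = 186.8
  [12→15]: (77.2+45.7)/2 × 3 = 184.35
  [15→17]: (45.7+32.2)/2 × 2 = 77.9
  [17→21]: (32.2+16.0)/2 × 4 = 96.4
  Sum = 3648.75 ng/mL·hr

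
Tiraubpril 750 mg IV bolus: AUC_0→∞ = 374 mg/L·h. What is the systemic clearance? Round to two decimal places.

CL = 2.01 L/h

CL = Dose_iv / AUC_0→∞
   = 750 / 374 = 2.00535 L/h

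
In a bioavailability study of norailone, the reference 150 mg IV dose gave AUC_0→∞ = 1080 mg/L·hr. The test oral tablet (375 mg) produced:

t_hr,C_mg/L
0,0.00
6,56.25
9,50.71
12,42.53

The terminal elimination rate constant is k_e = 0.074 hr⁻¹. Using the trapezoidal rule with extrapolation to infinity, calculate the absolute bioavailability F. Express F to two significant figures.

Trapezoidal AUC_0→12 (oral tablet):
  [0→6]: (0.00+56.25)/2 × 6 = 168.75
  [6→9]: (56.25+50.71)/2 × 3 = 160.44
  [9→12]: (50.71+42.53)/2 × 3 = 139.86
  Sum = 469.05 mg/L·hr
Tail: C_last/k_e = 42.53/0.074 = 574.730
AUC_0→∞ (oral tablet) = 469.05 + 574.730 = 1043.78 mg/L·hr
F = (AUC_ev/D_ev)/(AUC_iv/D_iv) = (1043.78/375)/(1080/150) = 2.78341/7.2 = 0.3866

F = 0.39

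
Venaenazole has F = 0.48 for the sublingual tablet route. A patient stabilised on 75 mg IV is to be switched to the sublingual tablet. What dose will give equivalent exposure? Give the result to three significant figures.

D_sublingual = 156 mg

For equal systemic exposure: F × D_ev = D_iv
D_ev = D_iv / F = 75 / 0.48 = 156.25 mg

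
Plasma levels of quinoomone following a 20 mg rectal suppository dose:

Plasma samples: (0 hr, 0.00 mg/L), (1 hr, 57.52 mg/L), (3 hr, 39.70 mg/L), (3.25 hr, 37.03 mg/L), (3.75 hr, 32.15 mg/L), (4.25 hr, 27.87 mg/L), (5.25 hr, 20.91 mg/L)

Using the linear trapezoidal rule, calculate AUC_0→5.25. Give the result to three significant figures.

AUC = 192 mg/L·hr

Trapezoidal AUC_0→5.25:
  [0→1]: (0.00+57.52)/2 × 1 = 28.76
  [1→3]: (57.52+39.70)/2 × 2 = 97.22
  [3→3.25]: (39.70+37.03)/2 × 0.25 = 9.59125
  [3.25→3.75]: (37.03+32.15)/2 × 0.5 = 17.295
  [3.75→4.25]: (32.15+27.87)/2 × 0.5 = 15.005
  [4.25→5.25]: (27.87+20.91)/2 × 1 = 24.39
  Sum = 192.26125 mg/L·hr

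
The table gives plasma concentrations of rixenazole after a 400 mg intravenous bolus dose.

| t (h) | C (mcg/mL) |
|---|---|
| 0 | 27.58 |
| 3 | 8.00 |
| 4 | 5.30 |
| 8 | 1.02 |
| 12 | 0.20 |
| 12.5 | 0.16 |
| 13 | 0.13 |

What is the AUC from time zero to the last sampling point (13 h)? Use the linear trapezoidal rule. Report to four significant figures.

Trapezoidal AUC_0→13:
  [0→3]: (27.58+8.00)/2 × 3 = 53.37
  [3→4]: (8.00+5.30)/2 × 1 = 6.65
  [4→8]: (5.30+1.02)/2 × 4 = 12.64
  [8→12]: (1.02+0.20)/2 × 4 = 2.44
  [12→12.5]: (0.20+0.16)/2 × 0.5 = 0.09
  [12.5→13]: (0.16+0.13)/2 × 0.5 = 0.0725
  Sum = 75.2625 mcg/mL·h

AUC = 75.26 mcg/mL·h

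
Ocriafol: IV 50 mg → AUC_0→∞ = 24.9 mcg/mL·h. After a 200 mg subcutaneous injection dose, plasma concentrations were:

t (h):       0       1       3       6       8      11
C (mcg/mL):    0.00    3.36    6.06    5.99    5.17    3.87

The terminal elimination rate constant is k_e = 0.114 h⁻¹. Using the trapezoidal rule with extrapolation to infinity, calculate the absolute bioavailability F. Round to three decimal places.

Trapezoidal AUC_0→11 (subcutaneous injection):
  [0→1]: (0.00+3.36)/2 × 1 = 1.68
  [1→3]: (3.36+6.06)/2 × 2 = 9.42
  [3→6]: (6.06+5.99)/2 × 3 = 18.075
  [6→8]: (5.99+5.17)/2 × 2 = 11.16
  [8→11]: (5.17+3.87)/2 × 3 = 13.56
  Sum = 53.895 mcg/mL·h
Tail: C_last/k_e = 3.87/0.114 = 33.947
AUC_0→∞ (subcutaneous injection) = 53.895 + 33.947 = 87.842 mcg/mL·h
F = (AUC_ev/D_ev)/(AUC_iv/D_iv) = (87.842/200)/(24.9/50) = 0.43921/0.498 = 0.8819

F = 0.882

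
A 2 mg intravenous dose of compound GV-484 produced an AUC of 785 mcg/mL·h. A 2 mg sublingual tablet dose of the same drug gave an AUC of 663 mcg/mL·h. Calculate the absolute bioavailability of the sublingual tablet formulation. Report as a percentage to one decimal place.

F = (AUC_ev / D_ev) / (AUC_iv / D_iv)
  = (663/2) / (785/2)
  = 331.5 / 392.5 = 0.8446
  = 84.46%

F = 84.5%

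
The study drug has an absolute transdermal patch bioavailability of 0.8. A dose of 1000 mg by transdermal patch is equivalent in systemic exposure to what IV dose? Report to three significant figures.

Systemic exposure from an extravascular dose = F × D_ev, so the equivalent IV dose is F × D_ev.
D_iv = F × D_ev = 0.8 × 1000 = 800 mg

D_iv = 800 mg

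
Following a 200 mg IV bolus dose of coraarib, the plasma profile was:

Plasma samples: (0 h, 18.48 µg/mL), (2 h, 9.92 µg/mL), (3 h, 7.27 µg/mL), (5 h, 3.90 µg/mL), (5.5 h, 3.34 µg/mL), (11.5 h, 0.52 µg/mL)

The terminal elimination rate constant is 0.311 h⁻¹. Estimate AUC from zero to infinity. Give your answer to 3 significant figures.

Trapezoidal AUC_0→11.5:
  [0→2]: (18.48+9.92)/2 × 2 = 28.4
  [2→3]: (9.92+7.27)/2 × 1 = 8.595
  [3→5]: (7.27+3.90)/2 × 2 = 11.17
  [5→5.5]: (3.90+3.34)/2 × 0.5 = 1.81
  [5.5→11.5]: (3.34+0.52)/2 × 6 = 11.58
  Sum = 61.555 µg/mL·h
Extrapolated tail: C_last / k_e = 0.52 / 0.311 = 1.672
AUC_0→∞ = 61.555 + 1.672 = 63.227 µg/mL·h

AUC = 63.2 µg/mL·h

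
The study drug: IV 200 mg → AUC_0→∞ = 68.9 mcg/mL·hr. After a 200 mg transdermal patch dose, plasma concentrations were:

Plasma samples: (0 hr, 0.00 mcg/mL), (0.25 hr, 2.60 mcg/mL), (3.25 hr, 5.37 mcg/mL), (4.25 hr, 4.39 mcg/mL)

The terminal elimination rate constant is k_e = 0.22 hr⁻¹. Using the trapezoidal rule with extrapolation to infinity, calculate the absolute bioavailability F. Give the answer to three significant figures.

Trapezoidal AUC_0→4.25 (transdermal patch):
  [0→0.25]: (0.00+2.60)/2 × 0.25 = 0.325
  [0.25→3.25]: (2.60+5.37)/2 × 3 = 11.955
  [3.25→4.25]: (5.37+4.39)/2 × 1 = 4.88
  Sum = 17.16 mcg/mL·hr
Tail: C_last/k_e = 4.39/0.22 = 19.955
AUC_0→∞ (transdermal patch) = 17.16 + 19.955 = 37.115 mcg/mL·hr
F = (AUC_ev/D_ev)/(AUC_iv/D_iv) = (37.115/200)/(68.9/200) = 0.185575/0.3445 = 0.5387

F = 0.539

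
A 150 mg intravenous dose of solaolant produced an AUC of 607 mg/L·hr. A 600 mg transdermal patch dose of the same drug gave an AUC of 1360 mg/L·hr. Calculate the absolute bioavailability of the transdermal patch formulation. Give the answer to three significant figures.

F = 0.560

F = (AUC_ev / D_ev) / (AUC_iv / D_iv)
  = (1360/600) / (607/150)
  = 2.26667 / 4.04667 = 0.5601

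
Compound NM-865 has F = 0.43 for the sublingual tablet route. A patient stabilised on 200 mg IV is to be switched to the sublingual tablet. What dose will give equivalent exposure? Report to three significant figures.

D_sublingual = 465 mg

For equal systemic exposure: F × D_ev = D_iv
D_ev = D_iv / F = 200 / 0.43 = 465.116 mg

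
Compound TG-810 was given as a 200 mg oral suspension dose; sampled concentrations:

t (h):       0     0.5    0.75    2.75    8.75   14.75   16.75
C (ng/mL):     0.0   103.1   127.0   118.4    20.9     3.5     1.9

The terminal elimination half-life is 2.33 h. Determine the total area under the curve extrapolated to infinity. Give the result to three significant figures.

Trapezoidal AUC_0→16.75:
  [0→0.5]: (0.0+103.1)/2 × 0.5 = 25.775
  [0.5→0.75]: (103.1+127.0)/2 × 0.25 = 28.7625
  [0.75→2.75]: (127.0+118.4)/2 × 2 = 245.4
  [2.75→8.75]: (118.4+20.9)/2 × 6 = 417.9
  [8.75→14.75]: (20.9+3.5)/2 × 6 = 73.2
  [14.75→16.75]: (3.5+1.9)/2 × 2 = 5.4
  Sum = 796.4375 ng/mL·h
k_e = ln2 / t½ = 0.693147 / 2.33 = 0.2975 h^-1
Extrapolated tail: C_last / k_e = 1.9 / 0.2975 = 6.387
AUC_0→∞ = 796.4375 + 6.387 = 802.8245 ng/mL·h

AUC = 803 ng/mL·h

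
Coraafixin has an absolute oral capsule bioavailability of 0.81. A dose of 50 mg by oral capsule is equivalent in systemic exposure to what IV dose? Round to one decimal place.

Systemic exposure from an extravascular dose = F × D_ev, so the equivalent IV dose is F × D_ev.
D_iv = F × D_ev = 0.81 × 50 = 40.5 mg

D_iv = 40.5 mg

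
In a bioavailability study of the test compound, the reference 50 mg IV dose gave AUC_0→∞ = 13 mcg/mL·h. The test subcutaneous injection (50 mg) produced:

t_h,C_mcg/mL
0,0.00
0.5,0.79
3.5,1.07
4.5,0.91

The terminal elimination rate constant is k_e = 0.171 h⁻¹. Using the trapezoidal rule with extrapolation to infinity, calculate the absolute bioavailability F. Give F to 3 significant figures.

Trapezoidal AUC_0→4.5 (subcutaneous injection):
  [0→0.5]: (0.00+0.79)/2 × 0.5 = 0.1975
  [0.5→3.5]: (0.79+1.07)/2 × 3 = 2.79
  [3.5→4.5]: (1.07+0.91)/2 × 1 = 0.99
  Sum = 3.9775 mcg/mL·h
Tail: C_last/k_e = 0.91/0.171 = 5.322
AUC_0→∞ (subcutaneous injection) = 3.9775 + 5.322 = 9.2995 mcg/mL·h
F = (AUC_ev/D_ev)/(AUC_iv/D_iv) = (9.2995/50)/(13/50) = 0.18599/0.26 = 0.7153

F = 0.715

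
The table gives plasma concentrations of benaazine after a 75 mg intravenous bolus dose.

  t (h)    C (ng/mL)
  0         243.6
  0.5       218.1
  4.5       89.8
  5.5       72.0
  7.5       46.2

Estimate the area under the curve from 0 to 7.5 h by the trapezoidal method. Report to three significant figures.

Trapezoidal AUC_0→7.5:
  [0→0.5]: (243.6+218.1)/2 × 0.5 = 115.425
  [0.5→4.5]: (218.1+89.8)/2 × 4 = 615.8
  [4.5→5.5]: (89.8+72.0)/2 × 1 = 80.9
  [5.5→7.5]: (72.0+46.2)/2 × 2 = 118.2
  Sum = 930.325 ng/mL·h

AUC = 930 ng/mL·h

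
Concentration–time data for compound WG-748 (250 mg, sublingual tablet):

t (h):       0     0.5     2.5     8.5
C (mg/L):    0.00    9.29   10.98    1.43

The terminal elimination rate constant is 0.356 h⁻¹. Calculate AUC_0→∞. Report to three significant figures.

Trapezoidal AUC_0→8.5:
  [0→0.5]: (0.00+9.29)/2 × 0.5 = 2.3225
  [0.5→2.5]: (9.29+10.98)/2 × 2 = 20.27
  [2.5→8.5]: (10.98+1.43)/2 × 6 = 37.23
  Sum = 59.8225 mg/L·h
Extrapolated tail: C_last / k_e = 1.43 / 0.356 = 4.017
AUC_0→∞ = 59.8225 + 4.017 = 63.8395 mg/L·h

AUC = 63.8 mg/L·h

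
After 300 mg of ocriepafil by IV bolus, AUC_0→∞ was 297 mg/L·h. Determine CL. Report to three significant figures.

CL = 1.01 L/h

CL = Dose_iv / AUC_0→∞
   = 300 / 297 = 1.0101 L/h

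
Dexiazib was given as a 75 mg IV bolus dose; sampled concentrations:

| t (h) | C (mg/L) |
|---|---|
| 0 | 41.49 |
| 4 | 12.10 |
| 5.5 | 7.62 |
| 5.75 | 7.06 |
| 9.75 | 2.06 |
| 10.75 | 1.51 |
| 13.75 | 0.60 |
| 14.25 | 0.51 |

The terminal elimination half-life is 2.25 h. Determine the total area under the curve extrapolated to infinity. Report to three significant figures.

AUC = 149 mg/L·h

Trapezoidal AUC_0→14.25:
  [0→4]: (41.49+12.10)/2 × 4 = 107.18
  [4→5.5]: (12.10+7.62)/2 × 1.5 = 14.79
  [5.5→5.75]: (7.62+7.06)/2 × 0.25 = 1.835
  [5.75→9.75]: (7.06+2.06)/2 × 4 = 18.24
  [9.75→10.75]: (2.06+1.51)/2 × 1 = 1.785
  [10.75→13.75]: (1.51+0.60)/2 × 3 = 3.165
  [13.75→14.25]: (0.60+0.51)/2 × 0.5 = 0.2775
  Sum = 147.2725 mg/L·h
k_e = ln2 / t½ = 0.693147 / 2.25 = 0.3081 h^-1
Extrapolated tail: C_last / k_e = 0.51 / 0.3081 = 1.655
AUC_0→∞ = 147.2725 + 1.655 = 148.9275 mg/L·h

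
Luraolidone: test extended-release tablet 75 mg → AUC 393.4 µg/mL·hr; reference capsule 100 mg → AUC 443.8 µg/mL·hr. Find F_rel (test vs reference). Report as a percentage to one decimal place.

F_rel = 118.2%

F_rel = (AUC_test/D_test) / (AUC_ref/D_ref)
      = (393.4/75) / (443.8/100)
      = 5.24533 / 4.438 = 1.1819 = 118.19%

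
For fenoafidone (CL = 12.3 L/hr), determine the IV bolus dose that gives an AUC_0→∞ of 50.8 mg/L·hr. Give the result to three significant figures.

Dose_iv = CL × AUC_0→∞
     = 12.3 × 50.8 = 624.84 mg

Dose = 625 mg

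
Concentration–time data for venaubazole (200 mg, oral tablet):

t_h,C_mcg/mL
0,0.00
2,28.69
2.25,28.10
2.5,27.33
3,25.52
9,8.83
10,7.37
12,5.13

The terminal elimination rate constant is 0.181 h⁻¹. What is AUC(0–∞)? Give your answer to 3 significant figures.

AUC = 208 mcg/mL·h

Trapezoidal AUC_0→12:
  [0→2]: (0.00+28.69)/2 × 2 = 28.69
  [2→2.25]: (28.69+28.10)/2 × 0.25 = 7.09875
  [2.25→2.5]: (28.10+27.33)/2 × 0.25 = 6.92875
  [2.5→3]: (27.33+25.52)/2 × 0.5 = 13.2125
  [3→9]: (25.52+8.83)/2 × 6 = 103.05
  [9→10]: (8.83+7.37)/2 × 1 = 8.1
  [10→12]: (7.37+5.13)/2 × 2 = 12.5
  Sum = 179.58 mcg/mL·h
Extrapolated tail: C_last / k_e = 5.13 / 0.181 = 28.343
AUC_0→∞ = 179.58 + 28.343 = 207.923 mcg/mL·h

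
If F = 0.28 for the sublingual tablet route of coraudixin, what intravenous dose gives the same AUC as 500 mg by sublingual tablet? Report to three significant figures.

D_iv = 140 mg

Systemic exposure from an extravascular dose = F × D_ev, so the equivalent IV dose is F × D_ev.
D_iv = F × D_ev = 0.28 × 500 = 140 mg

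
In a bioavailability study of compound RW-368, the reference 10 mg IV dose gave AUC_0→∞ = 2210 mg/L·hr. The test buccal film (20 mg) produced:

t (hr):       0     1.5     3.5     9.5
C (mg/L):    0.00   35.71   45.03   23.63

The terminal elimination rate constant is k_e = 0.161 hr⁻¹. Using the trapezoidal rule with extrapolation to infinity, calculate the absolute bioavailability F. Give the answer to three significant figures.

Trapezoidal AUC_0→9.5 (buccal film):
  [0→1.5]: (0.00+35.71)/2 × 1.5 = 26.7825
  [1.5→3.5]: (35.71+45.03)/2 × 2 = 80.74
  [3.5→9.5]: (45.03+23.63)/2 × 6 = 205.98
  Sum = 313.5025 mg/L·hr
Tail: C_last/k_e = 23.63/0.161 = 146.770
AUC_0→∞ (buccal film) = 313.5025 + 146.770 = 460.2725 mg/L·hr
F = (AUC_ev/D_ev)/(AUC_iv/D_iv) = (460.2725/20)/(2210/10) = 23.013625/221 = 0.1041

F = 0.104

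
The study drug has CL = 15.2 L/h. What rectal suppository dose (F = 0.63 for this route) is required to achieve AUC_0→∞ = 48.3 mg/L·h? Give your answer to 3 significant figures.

Dose = 1170 mg

Dose = CL × AUC_0→∞ / F
     = 15.2 × 48.3 / 0.63 = 1165.33 mg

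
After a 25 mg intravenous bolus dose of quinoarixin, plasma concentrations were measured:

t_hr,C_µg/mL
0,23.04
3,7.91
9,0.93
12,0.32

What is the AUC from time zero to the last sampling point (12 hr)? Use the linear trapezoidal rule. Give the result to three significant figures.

Trapezoidal AUC_0→12:
  [0→3]: (23.04+7.91)/2 × 3 = 46.425
  [3→9]: (7.91+0.93)/2 × 6 = 26.52
  [9→12]: (0.93+0.32)/2 × 3 = 1.875
  Sum = 74.82 µg/mL·hr

AUC = 74.8 µg/mL·hr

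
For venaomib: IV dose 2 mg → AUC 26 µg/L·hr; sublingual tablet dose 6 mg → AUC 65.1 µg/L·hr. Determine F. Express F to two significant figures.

F = (AUC_ev / D_ev) / (AUC_iv / D_iv)
  = (65.1/6) / (26/2)
  = 10.85 / 13 = 0.8346

F = 0.83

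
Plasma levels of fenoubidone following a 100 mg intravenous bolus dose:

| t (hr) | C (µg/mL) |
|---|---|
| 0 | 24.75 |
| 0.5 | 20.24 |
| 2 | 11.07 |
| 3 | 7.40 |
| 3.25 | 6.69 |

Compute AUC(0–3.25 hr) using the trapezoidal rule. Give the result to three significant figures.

AUC = 45.7 µg/mL·hr

Trapezoidal AUC_0→3.25:
  [0→0.5]: (24.75+20.24)/2 × 0.5 = 11.2475
  [0.5→2]: (20.24+11.07)/2 × 1.5 = 23.4825
  [2→3]: (11.07+7.40)/2 × 1 = 9.235
  [3→3.25]: (7.40+6.69)/2 × 0.25 = 1.76125
  Sum = 45.72625 µg/mL·hr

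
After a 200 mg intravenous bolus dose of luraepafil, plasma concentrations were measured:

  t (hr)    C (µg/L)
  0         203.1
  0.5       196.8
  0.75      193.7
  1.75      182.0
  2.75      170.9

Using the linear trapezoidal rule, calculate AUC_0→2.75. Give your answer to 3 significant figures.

AUC = 513 µg/L·hr

Trapezoidal AUC_0→2.75:
  [0→0.5]: (203.1+196.8)/2 × 0.5 = 99.975
  [0.5→0.75]: (196.8+193.7)/2 × 0.25 = 48.8125
  [0.75→1.75]: (193.7+182.0)/2 × 1 = 187.85
  [1.75→2.75]: (182.0+170.9)/2 × 1 = 176.45
  Sum = 513.0875 µg/L·hr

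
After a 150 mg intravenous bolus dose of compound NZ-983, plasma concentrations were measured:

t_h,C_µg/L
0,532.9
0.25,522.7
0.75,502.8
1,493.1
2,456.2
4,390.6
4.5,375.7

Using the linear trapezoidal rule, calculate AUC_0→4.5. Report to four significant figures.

Trapezoidal AUC_0→4.5:
  [0→0.25]: (532.9+522.7)/2 × 0.25 = 131.95
  [0.25→0.75]: (522.7+502.8)/2 × 0.5 = 256.375
  [0.75→1]: (502.8+493.1)/2 × 0.25 = 124.4875
  [1→2]: (493.1+456.2)/2 × 1 = 474.65
  [2→4]: (456.2+390.6)/2 × 2 = 846.8
  [4→4.5]: (390.6+375.7)/2 × 0.5 = 191.575
  Sum = 2025.8375 µg/L·h

AUC = 2026 µg/L·h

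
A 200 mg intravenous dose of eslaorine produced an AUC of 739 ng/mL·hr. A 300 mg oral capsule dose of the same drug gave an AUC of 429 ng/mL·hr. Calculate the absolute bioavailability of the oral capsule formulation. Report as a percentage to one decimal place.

F = (AUC_ev / D_ev) / (AUC_iv / D_iv)
  = (429/300) / (739/200)
  = 1.43 / 3.695 = 0.3870
  = 38.70%

F = 38.7%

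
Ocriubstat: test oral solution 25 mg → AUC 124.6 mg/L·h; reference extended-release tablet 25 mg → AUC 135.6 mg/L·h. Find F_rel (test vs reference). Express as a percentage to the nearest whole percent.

F_rel = 92%

F_rel = (AUC_test/D_test) / (AUC_ref/D_ref)
      = (124.6/25) / (135.6/25)
      = 4.984 / 5.424 = 0.9189 = 91.89%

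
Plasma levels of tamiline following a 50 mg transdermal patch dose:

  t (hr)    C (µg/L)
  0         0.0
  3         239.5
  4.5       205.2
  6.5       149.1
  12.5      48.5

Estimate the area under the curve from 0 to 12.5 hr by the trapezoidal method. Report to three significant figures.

Trapezoidal AUC_0→12.5:
  [0→3]: (0.0+239.5)/2 × 3 = 359.25
  [3→4.5]: (239.5+205.2)/2 × 1.5 = 333.525
  [4.5→6.5]: (205.2+149.1)/2 × 2 = 354.3
  [6.5→12.5]: (149.1+48.5)/2 × 6 = 592.8
  Sum = 1639.875 µg/L·hr

AUC = 1640 µg/L·hr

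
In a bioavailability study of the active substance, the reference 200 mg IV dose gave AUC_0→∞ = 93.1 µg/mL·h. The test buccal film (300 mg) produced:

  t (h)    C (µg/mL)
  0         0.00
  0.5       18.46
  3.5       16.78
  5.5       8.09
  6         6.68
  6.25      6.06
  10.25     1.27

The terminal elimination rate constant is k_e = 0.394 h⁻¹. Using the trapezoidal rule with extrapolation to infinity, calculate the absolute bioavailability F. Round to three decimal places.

F = 0.756

Trapezoidal AUC_0→10.25 (buccal film):
  [0→0.5]: (0.00+18.46)/2 × 0.5 = 4.615
  [0.5→3.5]: (18.46+16.78)/2 × 3 = 52.86
  [3.5→5.5]: (16.78+8.09)/2 × 2 = 24.87
  [5.5→6]: (8.09+6.68)/2 × 0.5 = 3.6925
  [6→6.25]: (6.68+6.06)/2 × 0.25 = 1.5925
  [6.25→10.25]: (6.06+1.27)/2 × 4 = 14.66
  Sum = 102.29 µg/mL·h
Tail: C_last/k_e = 1.27/0.394 = 3.223
AUC_0→∞ (buccal film) = 102.29 + 3.223 = 105.513 µg/mL·h
F = (AUC_ev/D_ev)/(AUC_iv/D_iv) = (105.513/300)/(93.1/200) = 0.35171/0.4655 = 0.7556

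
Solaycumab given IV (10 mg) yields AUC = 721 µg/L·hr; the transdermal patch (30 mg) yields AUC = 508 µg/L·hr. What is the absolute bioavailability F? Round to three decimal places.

F = 0.235

F = (AUC_ev / D_ev) / (AUC_iv / D_iv)
  = (508/30) / (721/10)
  = 16.9333 / 72.1 = 0.2349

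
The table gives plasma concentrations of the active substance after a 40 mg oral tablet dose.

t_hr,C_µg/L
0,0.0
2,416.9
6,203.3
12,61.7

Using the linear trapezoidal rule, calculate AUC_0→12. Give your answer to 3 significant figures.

Trapezoidal AUC_0→12:
  [0→2]: (0.0+416.9)/2 × 2 = 416.9
  [2→6]: (416.9+203.3)/2 × 4 = 1240.4
  [6→12]: (203.3+61.7)/2 × 6 = 795.0
  Sum = 2452.3 µg/L·hr

AUC = 2450 µg/L·hr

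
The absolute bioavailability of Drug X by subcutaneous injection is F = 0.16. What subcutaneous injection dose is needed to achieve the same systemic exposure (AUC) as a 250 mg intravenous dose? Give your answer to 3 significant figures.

For equal systemic exposure: F × D_ev = D_iv
D_ev = D_iv / F = 250 / 0.16 = 1562.5 mg

D_subcutaneous = 1560 mg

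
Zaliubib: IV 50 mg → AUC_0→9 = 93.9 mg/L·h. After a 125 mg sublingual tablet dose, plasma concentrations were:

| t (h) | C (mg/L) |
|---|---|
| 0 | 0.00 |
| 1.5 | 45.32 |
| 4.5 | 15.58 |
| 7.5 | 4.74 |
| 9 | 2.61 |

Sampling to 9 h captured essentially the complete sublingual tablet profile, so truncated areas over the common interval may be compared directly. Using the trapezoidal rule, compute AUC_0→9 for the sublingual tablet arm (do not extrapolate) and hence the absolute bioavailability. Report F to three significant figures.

Trapezoidal AUC_0→9 (sublingual tablet):
  [0→1.5]: (0.00+45.32)/2 × 1.5 = 33.99
  [1.5→4.5]: (45.32+15.58)/2 × 3 = 91.35
  [4.5→7.5]: (15.58+4.74)/2 × 3 = 30.48
  [7.5→9]: (4.74+2.61)/2 × 1.5 = 5.5125
  Sum = 161.3325 mg/L·h
F = (AUC_ev/D_ev)/(AUC_iv/D_iv) = (161.3325/125)/(93.9/50) = 1.29066/1.878 = 0.6873

F = 0.687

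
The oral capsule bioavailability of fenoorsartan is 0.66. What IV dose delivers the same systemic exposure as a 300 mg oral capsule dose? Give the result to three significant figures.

Systemic exposure from an extravascular dose = F × D_ev, so the equivalent IV dose is F × D_ev.
D_iv = F × D_ev = 0.66 × 300 = 198 mg

D_iv = 198 mg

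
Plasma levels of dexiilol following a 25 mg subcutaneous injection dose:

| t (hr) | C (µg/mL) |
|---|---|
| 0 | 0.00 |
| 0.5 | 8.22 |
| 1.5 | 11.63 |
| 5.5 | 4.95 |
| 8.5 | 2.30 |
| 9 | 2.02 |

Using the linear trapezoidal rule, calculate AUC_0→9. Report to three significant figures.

Trapezoidal AUC_0→9:
  [0→0.5]: (0.00+8.22)/2 × 0.5 = 2.055
  [0.5→1.5]: (8.22+11.63)/2 × 1 = 9.925
  [1.5→5.5]: (11.63+4.95)/2 × 4 = 33.16
  [5.5→8.5]: (4.95+2.30)/2 × 3 = 10.875
  [8.5→9]: (2.30+2.02)/2 × 0.5 = 1.08
  Sum = 57.095 µg/mL·hr

AUC = 57.1 µg/mL·hr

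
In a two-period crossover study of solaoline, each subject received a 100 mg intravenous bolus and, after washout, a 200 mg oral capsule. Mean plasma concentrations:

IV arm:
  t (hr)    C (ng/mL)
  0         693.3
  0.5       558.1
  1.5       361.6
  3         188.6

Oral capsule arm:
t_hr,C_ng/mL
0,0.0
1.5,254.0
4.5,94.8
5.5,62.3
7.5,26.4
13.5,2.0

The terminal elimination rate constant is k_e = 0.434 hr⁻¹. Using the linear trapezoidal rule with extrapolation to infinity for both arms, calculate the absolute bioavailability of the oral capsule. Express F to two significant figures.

Trapezoidal AUC_0→3 (IV):
  [0→0.5]: (693.3+558.1)/2 × 0.5 = 312.85
  [0.5→1.5]: (558.1+361.6)/2 × 1 = 459.85
  [1.5→3]: (361.6+188.6)/2 × 1.5 = 412.65
  Sum = 1185.35 ng/mL·hr
IV tail: 188.6/0.434 = 434.562; AUC_iv,0→∞ = 1185.35 + 434.562 = 1619.912 ng/mL·hr
Trapezoidal AUC_0→13.5 (oral capsule):
  [0→1.5]: (0.0+254.0)/2 × 1.5 = 190.5
  [1.5→4.5]: (254.0+94.8)/2 × 3 = 523.2
  [4.5→5.5]: (94.8+62.3)/2 × 1 = 78.55
  [5.5→7.5]: (62.3+26.4)/2 × 2 = 88.7
  [7.5→13.5]: (26.4+2.0)/2 × 6 = 85.2
  Sum = 966.15 ng/mL·hr
oral capsule tail: 2.0/0.434 = 4.608; AUC_ev,0→∞ = 966.15 + 4.608 = 970.758 ng/mL·hr
F = (AUC_ev/D_ev)/(AUC_iv/D_iv) = (970.758/200)/(1619.912/100) = 4.85379/16.19912 = 0.2996

F = 0.30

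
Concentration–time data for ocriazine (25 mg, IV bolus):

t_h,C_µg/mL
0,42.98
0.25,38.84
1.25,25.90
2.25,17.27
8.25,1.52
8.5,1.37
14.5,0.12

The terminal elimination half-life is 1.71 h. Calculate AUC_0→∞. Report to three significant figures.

Trapezoidal AUC_0→14.5:
  [0→0.25]: (42.98+38.84)/2 × 0.25 = 10.2275
  [0.25→1.25]: (38.84+25.90)/2 × 1 = 32.37
  [1.25→2.25]: (25.90+17.27)/2 × 1 = 21.585
  [2.25→8.25]: (17.27+1.52)/2 × 6 = 56.37
  [8.25→8.5]: (1.52+1.37)/2 × 0.25 = 0.36125
  [8.5→14.5]: (1.37+0.12)/2 × 6 = 4.47
  Sum = 125.38375 µg/mL·h
k_e = ln2 / t½ = 0.693147 / 1.71 = 0.4053 h^-1
Extrapolated tail: C_last / k_e = 0.12 / 0.4053 = 0.296
AUC_0→∞ = 125.38375 + 0.296 = 125.67975 µg/mL·h

AUC = 126 µg/mL·h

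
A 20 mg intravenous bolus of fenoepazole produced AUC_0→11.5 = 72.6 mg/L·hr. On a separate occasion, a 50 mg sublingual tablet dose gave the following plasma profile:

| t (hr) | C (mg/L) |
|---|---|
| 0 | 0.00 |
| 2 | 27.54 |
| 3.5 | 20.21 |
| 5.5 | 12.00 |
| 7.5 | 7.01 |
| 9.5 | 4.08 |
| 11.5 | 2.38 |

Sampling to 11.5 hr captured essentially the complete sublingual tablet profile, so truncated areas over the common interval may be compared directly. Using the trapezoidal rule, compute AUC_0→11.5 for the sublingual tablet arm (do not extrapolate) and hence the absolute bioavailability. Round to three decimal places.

F = 0.728

Trapezoidal AUC_0→11.5 (sublingual tablet):
  [0→2]: (0.00+27.54)/2 × 2 = 27.54
  [2→3.5]: (27.54+20.21)/2 × 1.5 = 35.8125
  [3.5→5.5]: (20.21+12.00)/2 × 2 = 32.21
  [5.5→7.5]: (12.00+7.01)/2 × 2 = 19.01
  [7.5→9.5]: (7.01+4.08)/2 × 2 = 11.09
  [9.5→11.5]: (4.08+2.38)/2 × 2 = 6.46
  Sum = 132.1225 mg/L·hr
F = (AUC_ev/D_ev)/(AUC_iv/D_iv) = (132.1225/50)/(72.6/20) = 2.64245/3.63 = 0.7279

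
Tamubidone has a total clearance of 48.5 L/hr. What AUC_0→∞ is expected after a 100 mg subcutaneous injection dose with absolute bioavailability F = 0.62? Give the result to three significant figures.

AUC_0→∞ = F × Dose / CL
        = 0.62 × 100 / 48.5 = 1.27835 mg/L·hr

AUC = 1.28 mg/L·hr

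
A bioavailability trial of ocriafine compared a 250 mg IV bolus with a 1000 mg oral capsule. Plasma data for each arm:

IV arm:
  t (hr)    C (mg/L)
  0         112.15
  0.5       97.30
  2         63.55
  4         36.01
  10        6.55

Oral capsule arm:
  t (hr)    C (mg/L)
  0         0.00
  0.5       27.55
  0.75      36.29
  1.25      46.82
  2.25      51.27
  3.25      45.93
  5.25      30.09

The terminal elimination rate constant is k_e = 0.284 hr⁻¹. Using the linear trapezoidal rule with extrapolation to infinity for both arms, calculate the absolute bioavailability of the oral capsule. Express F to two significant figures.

F = 0.19

Trapezoidal AUC_0→10 (IV):
  [0→0.5]: (112.15+97.30)/2 × 0.5 = 52.3625
  [0.5→2]: (97.30+63.55)/2 × 1.5 = 120.6375
  [2→4]: (63.55+36.01)/2 × 2 = 99.56
  [4→10]: (36.01+6.55)/2 × 6 = 127.68
  Sum = 400.24 mg/L·hr
IV tail: 6.55/0.284 = 23.063; AUC_iv,0→∞ = 400.24 + 23.063 = 423.303 mg/L·hr
Trapezoidal AUC_0→5.25 (oral capsule):
  [0→0.5]: (0.00+27.55)/2 × 0.5 = 6.8875
  [0.5→0.75]: (27.55+36.29)/2 × 0.25 = 7.98
  [0.75→1.25]: (36.29+46.82)/2 × 0.5 = 20.7775
  [1.25→2.25]: (46.82+51.27)/2 × 1 = 49.045
  [2.25→3.25]: (51.27+45.93)/2 × 1 = 48.6
  [3.25→5.25]: (45.93+30.09)/2 × 2 = 76.02
  Sum = 209.31 mg/L·hr
oral capsule tail: 30.09/0.284 = 105.951; AUC_ev,0→∞ = 209.31 + 105.951 = 315.261 mg/L·hr
F = (AUC_ev/D_ev)/(AUC_iv/D_iv) = (315.261/1000)/(423.303/250) = 0.315261/1.693212 = 0.1862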